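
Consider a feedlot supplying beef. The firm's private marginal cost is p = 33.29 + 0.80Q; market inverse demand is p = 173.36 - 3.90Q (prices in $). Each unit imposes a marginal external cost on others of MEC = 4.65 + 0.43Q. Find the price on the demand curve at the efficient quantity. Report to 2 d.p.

P = $70.41

Social marginal cost = private MC + MEC = 37.94 + 1.23Q.
Set SMC = demand: 37.94 + 1.23Q = 173.36 - 3.90Q → Q* = 26.3977.
Consumer price on the demand curve at Q*: 173.36 − 3.90×26.3977 = 70.4090.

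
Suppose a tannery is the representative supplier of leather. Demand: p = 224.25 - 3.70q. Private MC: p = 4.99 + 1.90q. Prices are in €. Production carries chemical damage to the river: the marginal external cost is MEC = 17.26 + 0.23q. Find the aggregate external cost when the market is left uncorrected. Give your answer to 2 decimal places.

Market equilibrium (private): 4.99 + 1.90q = 224.25 - 3.70q → q_m = 39.1536.
Total external cost = ∫₀^{q_m} (17.26 + 0.23q) dq = 17.26×39.1536 + ½×0.23×39.1536² = 852.0866.

€852.09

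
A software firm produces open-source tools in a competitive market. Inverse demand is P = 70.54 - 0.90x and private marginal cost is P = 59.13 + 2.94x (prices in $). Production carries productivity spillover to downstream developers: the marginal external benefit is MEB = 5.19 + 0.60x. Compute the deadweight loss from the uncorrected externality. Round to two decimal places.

Market equilibrium (private): 59.13 + 2.94x = 70.54 - 0.90x → x_m = 2.9714.
Social marginal cost = private MC − MEB = 53.94 + 2.34x.
Set SMC = demand: 53.94 + 2.34x = 70.54 - 0.90x → x* = 5.1235.
Height of the DWL triangle at x_m is demand(x_m) − SMC(x_m) = MEB(x_m) = 6.9728.
DWL = ½ × 2.1521 × 6.9728 = 7.5031.

DWL = $7.50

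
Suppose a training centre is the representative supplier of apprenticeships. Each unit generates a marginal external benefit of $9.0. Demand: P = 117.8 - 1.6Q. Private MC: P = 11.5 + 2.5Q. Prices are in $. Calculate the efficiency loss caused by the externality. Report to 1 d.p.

Market equilibrium (private): 11.5 + 2.5Q = 117.8 - 1.6Q → Q_m = 25.9268.
Social marginal cost = private MC − MEB = 2.5 + 2.5Q.
Set SMC = demand: 2.5 + 2.5Q = 117.8 - 1.6Q → Q* = 28.1220.
Height of the DWL triangle at Q_m is demand(Q_m) − SMC(Q_m) = MEB(Q_m) = 9.0000.
DWL = ½ × 2.1952 × 9.0000 = 9.8784.

DWL = $9.9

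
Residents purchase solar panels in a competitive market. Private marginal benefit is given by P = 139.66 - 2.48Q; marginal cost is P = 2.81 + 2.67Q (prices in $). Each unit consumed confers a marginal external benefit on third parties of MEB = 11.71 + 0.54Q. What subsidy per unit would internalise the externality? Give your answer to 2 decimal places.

subsidy = $29.11 per unit

Social marginal benefit = demand + MEB = 151.37 - 1.94Q.
Set SMB = MC: 151.37 - 1.94Q = 2.81 + 2.67Q → Q* = 32.2256.
The Pigouvian subsidy equals MEB at Q*: 11.71 + 0.54×32.2256 = 29.1118.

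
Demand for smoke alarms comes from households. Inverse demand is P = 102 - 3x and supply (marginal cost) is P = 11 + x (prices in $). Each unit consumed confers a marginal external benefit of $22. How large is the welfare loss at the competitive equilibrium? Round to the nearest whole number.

DWL = $61

Market equilibrium (private): 11 + x = 102 - 3x → x_m = 22.7500.
Social marginal benefit = demand + MEB = 124 - 3x.
Set SMB = MC: 124 - 3x = 11 + x → x* = 28.2500.
The welfare-loss triangle has base |x_m − x*| and height MEB(x_m) (the vertical gap between SMB and MC is zero at x* and MEB at x_m).
DWL = ½ × 5.5000 × 22.0000 = 60.5000.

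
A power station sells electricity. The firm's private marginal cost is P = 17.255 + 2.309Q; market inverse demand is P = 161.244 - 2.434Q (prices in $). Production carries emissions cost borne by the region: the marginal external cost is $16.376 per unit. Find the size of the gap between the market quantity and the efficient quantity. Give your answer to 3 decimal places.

3.453 units

Market equilibrium (private): 17.255 + 2.309Q = 161.244 - 2.434Q → Q_m = 30.3582.
Social marginal cost = private MC + MEC = 33.631 + 2.309Q.
Set SMC = demand: 33.631 + 2.309Q = 161.244 - 2.434Q → Q* = 26.9055.
Gap = |30.3582 − 26.9055| = 3.4527.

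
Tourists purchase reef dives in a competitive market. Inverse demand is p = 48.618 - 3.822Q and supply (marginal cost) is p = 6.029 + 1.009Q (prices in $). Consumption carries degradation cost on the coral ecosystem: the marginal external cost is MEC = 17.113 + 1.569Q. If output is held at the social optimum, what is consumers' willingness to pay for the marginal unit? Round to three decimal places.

Social marginal benefit = demand − MEC = 31.505 - 5.391Q.
Set SMB = MC: 31.505 - 5.391Q = 6.029 + 1.009Q → Q* = 3.9806.
Consumer price on the demand curve at Q*: 48.618 − 3.822×3.9806 = 33.4041.

P = $33.404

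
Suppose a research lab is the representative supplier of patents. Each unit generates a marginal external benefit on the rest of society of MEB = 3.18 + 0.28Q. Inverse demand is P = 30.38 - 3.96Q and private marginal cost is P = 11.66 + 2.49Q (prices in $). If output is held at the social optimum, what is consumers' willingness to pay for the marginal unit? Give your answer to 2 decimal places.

P = $16.32

Social marginal cost = private MC − MEB = 8.48 + 2.21Q.
Set SMC = demand: 8.48 + 2.21Q = 30.38 - 3.96Q → Q* = 3.5494.
Consumer price on the demand curve at Q*: 30.38 − 3.96×3.5494 = 16.3244.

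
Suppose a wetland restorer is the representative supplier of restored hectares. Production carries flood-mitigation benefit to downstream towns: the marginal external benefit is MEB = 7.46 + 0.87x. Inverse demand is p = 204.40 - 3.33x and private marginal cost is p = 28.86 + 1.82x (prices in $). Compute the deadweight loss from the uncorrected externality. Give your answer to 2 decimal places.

Market equilibrium (private): 28.86 + 1.82x = 204.40 - 3.33x → x_m = 34.0854.
Social marginal cost = private MC − MEB = 21.40 + 0.95x.
Set SMC = demand: 21.40 + 0.95x = 204.40 - 3.33x → x* = 42.7570.
The loss is the area between SMC and demand from x* to x_m; with linear curves that's a triangle of height MEB(x_m).
DWL = ½ × 8.6716 × 37.1143 = 160.9202.

DWL = $160.92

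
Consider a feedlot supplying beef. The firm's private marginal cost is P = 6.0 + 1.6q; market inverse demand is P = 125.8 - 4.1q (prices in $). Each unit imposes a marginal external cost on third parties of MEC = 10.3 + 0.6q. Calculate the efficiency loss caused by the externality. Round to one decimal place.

DWL = $41.7

Market equilibrium (private): 6.0 + 1.6q = 125.8 - 4.1q → q_m = 21.0175.
Social marginal cost = private MC + MEC = 16.3 + 2.2q.
Set SMC = demand: 16.3 + 2.2q = 125.8 - 4.1q → q* = 17.3810.
Height of the DWL triangle at q_m is SMC(q_m) − demand(q_m) = MEC(q_m) = 22.9105.
DWL = ½ × 3.6365 × 22.9105 = 41.6570.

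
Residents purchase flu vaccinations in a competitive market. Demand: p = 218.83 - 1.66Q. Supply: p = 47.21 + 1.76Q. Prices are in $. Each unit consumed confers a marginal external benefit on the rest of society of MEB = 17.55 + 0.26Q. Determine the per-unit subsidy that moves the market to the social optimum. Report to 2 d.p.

subsidy = $33.11 per unit

Social marginal benefit = demand + MEB = 236.38 - 1.40Q.
Set SMB = MC: 236.38 - 1.40Q = 47.21 + 1.76Q → Q* = 59.8639.
The Pigouvian subsidy equals MEB at Q*: 17.55 + 0.26×59.8639 = 33.1146.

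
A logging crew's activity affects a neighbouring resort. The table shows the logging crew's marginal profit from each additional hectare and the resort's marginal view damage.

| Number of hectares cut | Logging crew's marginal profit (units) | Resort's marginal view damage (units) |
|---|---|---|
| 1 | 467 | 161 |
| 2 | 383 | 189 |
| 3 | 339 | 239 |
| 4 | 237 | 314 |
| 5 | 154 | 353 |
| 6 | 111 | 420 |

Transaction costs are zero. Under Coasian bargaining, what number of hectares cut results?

3

Bargaining reaches the level where marginal profit last exceeds marginal view damage.
That holds through level 3 (339 ≥ 239) but not at 4 (237 < 314).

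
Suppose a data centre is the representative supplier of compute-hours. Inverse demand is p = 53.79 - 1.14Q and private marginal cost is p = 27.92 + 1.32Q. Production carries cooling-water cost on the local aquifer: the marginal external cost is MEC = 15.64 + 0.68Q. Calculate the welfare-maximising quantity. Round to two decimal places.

Social marginal cost = private MC + MEC = 43.56 + 2.00Q.
Set SMC = demand: 43.56 + 2.00Q = 53.79 - 1.14Q → Q* = 3.2580.

Q* = 3.26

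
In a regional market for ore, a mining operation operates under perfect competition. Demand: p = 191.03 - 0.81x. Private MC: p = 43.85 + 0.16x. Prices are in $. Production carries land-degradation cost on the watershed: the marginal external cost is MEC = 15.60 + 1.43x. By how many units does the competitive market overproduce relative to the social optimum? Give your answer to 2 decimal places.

Market equilibrium (private): 43.85 + 0.16x = 191.03 - 0.81x → x_m = 151.7320.
Social marginal cost = private MC + MEC = 59.45 + 1.59x.
Set SMC = demand: 59.45 + 1.59x = 191.03 - 0.81x → x* = 54.8250.
Gap = |151.7320 − 54.8250| = 96.9070.

96.91 units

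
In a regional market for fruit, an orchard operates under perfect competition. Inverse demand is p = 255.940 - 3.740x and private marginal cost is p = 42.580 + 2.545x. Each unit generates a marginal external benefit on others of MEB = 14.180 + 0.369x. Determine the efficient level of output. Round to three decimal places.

x* = 38.462

Social marginal cost = private MC − MEB = 28.400 + 2.176x.
Set SMC = demand: 28.400 + 2.176x = 255.940 - 3.740x → x* = 38.4618.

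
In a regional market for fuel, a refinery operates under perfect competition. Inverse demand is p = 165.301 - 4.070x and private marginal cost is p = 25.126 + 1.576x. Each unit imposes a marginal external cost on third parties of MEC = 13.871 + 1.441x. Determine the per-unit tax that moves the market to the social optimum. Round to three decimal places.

tax = 39.552 per unit

Social marginal cost = private MC + MEC = 38.997 + 3.017x.
Set SMC = demand: 38.997 + 3.017x = 165.301 - 4.070x → x* = 17.8219.
The Pigouvian tax equals MEC at x*: 13.871 + 1.441×17.8219 = 39.5524.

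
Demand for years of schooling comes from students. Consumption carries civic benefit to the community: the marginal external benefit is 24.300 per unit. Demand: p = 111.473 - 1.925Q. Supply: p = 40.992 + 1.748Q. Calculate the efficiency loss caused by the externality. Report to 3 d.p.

DWL = 80.383

Market equilibrium (private): 40.992 + 1.748Q = 111.473 - 1.925Q → Q_m = 19.1889.
Social marginal benefit = demand + MEB = 135.773 - 1.925Q.
Set SMB = MC: 135.773 - 1.925Q = 40.992 + 1.748Q → Q* = 25.8048.
Height of the DWL triangle at Q_m is SMB(Q_m) − MC(Q_m) = MEB(Q_m) = 24.3000.
DWL = ½ × 6.6159 × 24.3000 = 80.3832.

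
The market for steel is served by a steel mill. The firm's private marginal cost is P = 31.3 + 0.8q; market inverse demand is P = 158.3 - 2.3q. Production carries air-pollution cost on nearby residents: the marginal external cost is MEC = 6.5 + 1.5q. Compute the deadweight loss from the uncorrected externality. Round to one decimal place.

DWL = 501.9

Market equilibrium (private): 31.3 + 0.8q = 158.3 - 2.3q → q_m = 40.9677.
Social marginal cost = private MC + MEC = 37.8 + 2.3q.
Set SMC = demand: 37.8 + 2.3q = 158.3 - 2.3q → q* = 26.1957.
Height of the DWL triangle at q_m is SMC(q_m) − demand(q_m) = MEC(q_m) = 67.9516.
DWL = ½ × 14.7720 × 67.9516 = 501.8905.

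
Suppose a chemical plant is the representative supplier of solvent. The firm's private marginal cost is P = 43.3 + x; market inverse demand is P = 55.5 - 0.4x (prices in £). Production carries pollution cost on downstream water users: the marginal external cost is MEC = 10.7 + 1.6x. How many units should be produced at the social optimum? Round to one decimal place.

Social marginal cost = private MC + MEC = 54.0 + 2.6x.
Set SMC = demand: 54.0 + 2.6x = 55.5 - 0.4x → x* = 0.5000.

x* = 0.5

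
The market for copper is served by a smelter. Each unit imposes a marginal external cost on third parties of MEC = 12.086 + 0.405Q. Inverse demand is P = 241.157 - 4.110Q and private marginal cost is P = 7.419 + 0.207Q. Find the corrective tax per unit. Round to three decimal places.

Social marginal cost = private MC + MEC = 19.505 + 0.612Q.
Set SMC = demand: 19.505 + 0.612Q = 241.157 - 4.110Q → Q* = 46.9403.
The Pigouvian tax equals MEC at Q*: 12.086 + 0.405×46.9403 = 31.0968.

tax = 31.097 per unit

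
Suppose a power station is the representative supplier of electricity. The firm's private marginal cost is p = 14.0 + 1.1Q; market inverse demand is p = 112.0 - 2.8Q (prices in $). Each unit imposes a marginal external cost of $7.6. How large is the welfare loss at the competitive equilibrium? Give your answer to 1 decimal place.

DWL = $7.4

Market equilibrium (private): 14.0 + 1.1Q = 112.0 - 2.8Q → Q_m = 25.1282.
Social marginal cost = private MC + MEC = 21.6 + 1.1Q.
Set SMC = demand: 21.6 + 1.1Q = 112.0 - 2.8Q → Q* = 23.1795.
The welfare-loss triangle has base |Q_m − Q*| and height MEC(Q_m) (the vertical gap between SMC and demand is zero at Q* and MEC at Q_m).
DWL = ½ × 1.9487 × 7.6000 = 7.4051.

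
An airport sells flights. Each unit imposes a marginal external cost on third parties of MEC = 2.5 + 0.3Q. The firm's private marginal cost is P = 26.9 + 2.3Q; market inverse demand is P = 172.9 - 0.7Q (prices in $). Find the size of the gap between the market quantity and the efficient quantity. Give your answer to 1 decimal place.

Market equilibrium (private): 26.9 + 2.3Q = 172.9 - 0.7Q → Q_m = 48.6667.
Social marginal cost = private MC + MEC = 29.4 + 2.6Q.
Set SMC = demand: 29.4 + 2.6Q = 172.9 - 0.7Q → Q* = 43.4848.
Gap = |48.6667 − 43.4848| = 5.1819.

5.2 units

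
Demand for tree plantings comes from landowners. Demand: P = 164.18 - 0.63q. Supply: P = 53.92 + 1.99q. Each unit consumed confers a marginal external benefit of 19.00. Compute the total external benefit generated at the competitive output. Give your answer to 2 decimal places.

Market equilibrium (private): 53.92 + 1.99q = 164.18 - 0.63q → q_m = 42.0840.
Total external benefit = MEB × q_m = 19.00 × 42.0840 = 799.5960.

799.60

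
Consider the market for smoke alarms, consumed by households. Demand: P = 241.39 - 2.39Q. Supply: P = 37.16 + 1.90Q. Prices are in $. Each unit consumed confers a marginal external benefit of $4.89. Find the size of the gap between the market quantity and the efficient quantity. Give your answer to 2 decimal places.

Market equilibrium (private): 37.16 + 1.90Q = 241.39 - 2.39Q → Q_m = 47.6061.
Social marginal benefit = demand + MEB = 246.28 - 2.39Q.
Set SMB = MC: 246.28 - 2.39Q = 37.16 + 1.90Q → Q* = 48.7459.
Gap = |47.6061 − 48.7459| = 1.1398.

1.14 units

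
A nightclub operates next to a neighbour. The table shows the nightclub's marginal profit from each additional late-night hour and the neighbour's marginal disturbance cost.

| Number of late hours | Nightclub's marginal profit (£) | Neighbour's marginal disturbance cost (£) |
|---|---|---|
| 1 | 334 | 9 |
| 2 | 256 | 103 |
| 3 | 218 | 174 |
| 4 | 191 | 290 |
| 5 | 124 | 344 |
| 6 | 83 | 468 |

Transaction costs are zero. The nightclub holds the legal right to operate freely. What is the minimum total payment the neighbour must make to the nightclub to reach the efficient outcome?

Left alone the nightclub would choose level 6 (marginal profit stays positive).
Efficient level: k* = 3 (marginal profit ≥ marginal disturbance cost through 3).
The neighbour must at least cover the nightclub's forgone profit from cutting 6→3: 191 + 124 + 83 = 398.

£398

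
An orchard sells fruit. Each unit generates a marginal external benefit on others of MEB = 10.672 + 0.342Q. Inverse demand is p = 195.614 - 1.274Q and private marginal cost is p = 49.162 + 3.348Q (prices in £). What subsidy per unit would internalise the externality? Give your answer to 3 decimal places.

Social marginal cost = private MC − MEB = 38.490 + 3.006Q.
Set SMC = demand: 38.490 + 3.006Q = 195.614 - 1.274Q → Q* = 36.7112.
The Pigouvian subsidy equals MEB at Q*: 10.672 + 0.342×36.7112 = 23.2272.

subsidy = £23.227 per unit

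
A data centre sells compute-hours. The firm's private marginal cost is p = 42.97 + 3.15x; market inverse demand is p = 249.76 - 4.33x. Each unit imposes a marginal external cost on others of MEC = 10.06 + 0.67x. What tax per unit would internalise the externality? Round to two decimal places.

tax = 26.23 per unit

Social marginal cost = private MC + MEC = 53.03 + 3.82x.
Set SMC = demand: 53.03 + 3.82x = 249.76 - 4.33x → x* = 24.1387.
The Pigouvian tax equals MEC at x*: 10.06 + 0.67×24.1387 = 26.2329.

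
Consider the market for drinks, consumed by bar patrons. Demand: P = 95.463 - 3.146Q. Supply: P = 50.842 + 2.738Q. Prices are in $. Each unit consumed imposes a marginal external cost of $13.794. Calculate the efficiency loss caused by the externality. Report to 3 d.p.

Market equilibrium (private): 50.842 + 2.738Q = 95.463 - 3.146Q → Q_m = 7.5834.
Social marginal benefit = demand − MEC = 81.669 - 3.146Q.
Set SMB = MC: 81.669 - 3.146Q = 50.842 + 2.738Q → Q* = 5.2391.
The loss is the area between SMB and MC from Q* to Q_m; with linear curves that's a triangle of height MEC(Q_m).
DWL = ½ × 2.3443 × 13.7940 = 16.1686.

DWL = $16.169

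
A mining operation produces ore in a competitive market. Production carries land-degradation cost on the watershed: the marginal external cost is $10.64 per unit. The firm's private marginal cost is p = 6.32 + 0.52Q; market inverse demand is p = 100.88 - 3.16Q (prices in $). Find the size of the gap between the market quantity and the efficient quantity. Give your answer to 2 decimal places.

Market equilibrium (private): 6.32 + 0.52Q = 100.88 - 3.16Q → Q_m = 25.6957.
Social marginal cost = private MC + MEC = 16.96 + 0.52Q.
Set SMC = demand: 16.96 + 0.52Q = 100.88 - 3.16Q → Q* = 22.8043.
Gap = |25.6957 − 22.8043| = 2.8914.

2.89 units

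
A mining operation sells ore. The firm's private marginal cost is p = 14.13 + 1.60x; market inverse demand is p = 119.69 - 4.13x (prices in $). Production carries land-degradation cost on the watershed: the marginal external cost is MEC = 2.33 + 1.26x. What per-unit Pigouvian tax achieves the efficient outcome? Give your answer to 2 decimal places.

Social marginal cost = private MC + MEC = 16.46 + 2.86x.
Set SMC = demand: 16.46 + 2.86x = 119.69 - 4.13x → x* = 14.7682.
The Pigouvian tax equals MEC at x*: 2.33 + 1.26×14.7682 = 20.9379.

tax = $20.94 per unit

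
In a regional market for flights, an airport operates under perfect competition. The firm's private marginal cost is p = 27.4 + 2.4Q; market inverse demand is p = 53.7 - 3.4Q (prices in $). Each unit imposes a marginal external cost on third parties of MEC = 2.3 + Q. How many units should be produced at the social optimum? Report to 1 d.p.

Q* = 3.5

Social marginal cost = private MC + MEC = 29.7 + 3.4Q.
Set SMC = demand: 29.7 + 3.4Q = 53.7 - 3.4Q → Q* = 3.5294.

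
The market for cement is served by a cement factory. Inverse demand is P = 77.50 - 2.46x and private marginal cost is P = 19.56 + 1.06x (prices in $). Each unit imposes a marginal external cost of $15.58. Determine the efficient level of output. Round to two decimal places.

x* = 12.03

Social marginal cost = private MC + MEC = 35.14 + 1.06x.
Set SMC = demand: 35.14 + 1.06x = 77.50 - 2.46x → x* = 12.0341.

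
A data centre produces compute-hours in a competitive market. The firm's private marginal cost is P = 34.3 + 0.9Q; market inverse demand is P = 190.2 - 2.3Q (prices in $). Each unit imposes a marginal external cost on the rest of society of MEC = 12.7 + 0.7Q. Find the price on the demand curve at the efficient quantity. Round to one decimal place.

P = $105.7

Social marginal cost = private MC + MEC = 47.0 + 1.6Q.
Set SMC = demand: 47.0 + 1.6Q = 190.2 - 2.3Q → Q* = 36.7179.
Consumer price on the demand curve at Q*: 190.2 − 2.3×36.7179 = 105.7488.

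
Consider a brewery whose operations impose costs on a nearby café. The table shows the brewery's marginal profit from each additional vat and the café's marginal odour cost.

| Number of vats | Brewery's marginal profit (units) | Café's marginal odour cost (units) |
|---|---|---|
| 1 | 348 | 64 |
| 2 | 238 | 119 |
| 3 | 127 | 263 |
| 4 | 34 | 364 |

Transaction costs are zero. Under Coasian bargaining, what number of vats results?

2

Bargaining reaches the level where marginal profit last exceeds marginal odour cost.
That holds through level 2 (238 ≥ 119) but not at 3 (127 < 263).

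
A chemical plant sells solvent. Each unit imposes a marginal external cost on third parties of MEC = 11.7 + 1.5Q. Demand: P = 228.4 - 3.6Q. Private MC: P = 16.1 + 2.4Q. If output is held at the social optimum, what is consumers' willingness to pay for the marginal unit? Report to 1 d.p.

P = 132.1

Social marginal cost = private MC + MEC = 27.8 + 3.9Q.
Set SMC = demand: 27.8 + 3.9Q = 228.4 - 3.6Q → Q* = 26.7467.
Consumer price on the demand curve at Q*: 228.4 − 3.6×26.7467 = 132.1119.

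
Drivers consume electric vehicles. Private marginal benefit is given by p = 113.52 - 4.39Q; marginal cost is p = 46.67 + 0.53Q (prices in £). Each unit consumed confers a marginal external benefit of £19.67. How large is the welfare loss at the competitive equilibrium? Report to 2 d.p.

Market equilibrium (private): 46.67 + 0.53Q = 113.52 - 4.39Q → Q_m = 13.5874.
Social marginal benefit = demand + MEB = 133.19 - 4.39Q.
Set SMB = MC: 133.19 - 4.39Q = 46.67 + 0.53Q → Q* = 17.5854.
The loss is the area between SMB and MC from Q* to Q_m; with linear curves that's a triangle of height MEB(Q_m).
DWL = ½ × 3.9980 × 19.6700 = 39.3203.

DWL = £39.32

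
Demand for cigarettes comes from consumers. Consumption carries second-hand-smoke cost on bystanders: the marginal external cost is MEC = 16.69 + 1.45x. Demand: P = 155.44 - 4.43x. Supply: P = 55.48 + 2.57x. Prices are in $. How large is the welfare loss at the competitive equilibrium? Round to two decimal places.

Market equilibrium (private): 55.48 + 2.57x = 155.44 - 4.43x → x_m = 14.2800.
Social marginal benefit = demand − MEC = 138.75 - 5.88x.
Set SMB = MC: 138.75 - 5.88x = 55.48 + 2.57x → x* = 9.8544.
Between x* and x_m the wedge MC − SMB runs linearly from 0 to MEC(x_m), so the loss is a triangle.
DWL = ½ × 4.4256 × 37.3960 = 82.7499.

DWL = $82.75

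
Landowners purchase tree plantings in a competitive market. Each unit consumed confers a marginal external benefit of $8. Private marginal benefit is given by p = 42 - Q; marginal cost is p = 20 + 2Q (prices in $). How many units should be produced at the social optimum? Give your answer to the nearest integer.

Social marginal benefit = demand + MEB = 50 - Q.
Set SMB = MC: 50 - Q = 20 + 2Q → Q* = 10.0000.

Q* = 10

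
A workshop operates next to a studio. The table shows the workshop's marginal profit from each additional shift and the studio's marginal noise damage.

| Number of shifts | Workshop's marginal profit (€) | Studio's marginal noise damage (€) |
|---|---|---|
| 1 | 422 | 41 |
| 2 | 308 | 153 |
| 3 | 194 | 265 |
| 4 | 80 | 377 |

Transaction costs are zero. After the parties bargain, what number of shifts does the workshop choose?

Bargaining reaches the level where marginal profit last exceeds marginal noise damage.
That holds through level 2 (308 ≥ 153) but not at 3 (194 < 265).

2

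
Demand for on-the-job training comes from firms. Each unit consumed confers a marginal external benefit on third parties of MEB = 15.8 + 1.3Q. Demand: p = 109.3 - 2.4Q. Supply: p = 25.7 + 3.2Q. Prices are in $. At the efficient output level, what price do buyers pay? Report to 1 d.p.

P = $53.8

Social marginal benefit = demand + MEB = 125.1 - 1.1Q.
Set SMB = MC: 125.1 - 1.1Q = 25.7 + 3.2Q → Q* = 23.1163.
Consumer price on the demand curve at Q*: 109.3 − 2.4×23.1163 = 53.8209.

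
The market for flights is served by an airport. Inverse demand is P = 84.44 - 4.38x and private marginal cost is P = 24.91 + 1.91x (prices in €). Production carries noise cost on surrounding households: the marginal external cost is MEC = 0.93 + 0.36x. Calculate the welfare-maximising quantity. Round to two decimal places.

x* = 8.81

Social marginal cost = private MC + MEC = 25.84 + 2.27x.
Set SMC = demand: 25.84 + 2.27x = 84.44 - 4.38x → x* = 8.8120.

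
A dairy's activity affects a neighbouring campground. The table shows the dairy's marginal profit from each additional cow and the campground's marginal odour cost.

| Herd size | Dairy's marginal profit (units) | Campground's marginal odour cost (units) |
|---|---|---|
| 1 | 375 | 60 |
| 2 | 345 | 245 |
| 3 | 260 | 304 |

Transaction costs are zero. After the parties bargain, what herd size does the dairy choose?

Bargaining reaches the level where marginal profit last exceeds marginal odour cost.
That holds through level 2 (345 ≥ 245) but not at 3 (260 < 304).

2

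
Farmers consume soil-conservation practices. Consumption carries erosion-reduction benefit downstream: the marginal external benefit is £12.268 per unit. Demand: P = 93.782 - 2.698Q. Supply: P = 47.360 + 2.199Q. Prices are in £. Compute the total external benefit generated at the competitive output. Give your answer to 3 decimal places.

£116.297

Market equilibrium (private): 47.360 + 2.199Q = 93.782 - 2.698Q → Q_m = 9.4797.
Total external benefit = MEB × Q_m = 12.268 × 9.4797 = 116.2970.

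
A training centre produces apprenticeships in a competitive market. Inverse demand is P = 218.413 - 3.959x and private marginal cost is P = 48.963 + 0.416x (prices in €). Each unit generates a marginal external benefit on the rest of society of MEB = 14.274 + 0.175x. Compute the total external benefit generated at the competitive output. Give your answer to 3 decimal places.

€684.113

Market equilibrium (private): 48.963 + 0.416x = 218.413 - 3.959x → x_m = 38.7314.
Total external benefit = ∫₀^{x_m} (14.274 + 0.175x) dx = 14.274×38.7314 + ½×0.175×38.7314² = 684.1126.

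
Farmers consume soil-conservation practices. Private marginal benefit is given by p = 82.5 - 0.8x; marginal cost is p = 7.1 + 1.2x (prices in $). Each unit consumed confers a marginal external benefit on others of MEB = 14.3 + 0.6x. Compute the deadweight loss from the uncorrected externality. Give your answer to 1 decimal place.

DWL = $486.8

Market equilibrium (private): 7.1 + 1.2x = 82.5 - 0.8x → x_m = 37.7000.
Social marginal benefit = demand + MEB = 96.8 - 0.2x.
Set SMB = MC: 96.8 - 0.2x = 7.1 + 1.2x → x* = 64.0714.
Height of the DWL triangle at x_m is SMB(x_m) − MC(x_m) = MEB(x_m) = 36.9200.
DWL = ½ × 26.3714 × 36.9200 = 486.8160.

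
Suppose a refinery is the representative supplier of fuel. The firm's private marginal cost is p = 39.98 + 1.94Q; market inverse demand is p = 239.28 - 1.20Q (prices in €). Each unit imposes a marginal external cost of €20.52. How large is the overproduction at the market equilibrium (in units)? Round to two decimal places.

6.54 units

Market equilibrium (private): 39.98 + 1.94Q = 239.28 - 1.20Q → Q_m = 63.4713.
Social marginal cost = private MC + MEC = 60.50 + 1.94Q.
Set SMC = demand: 60.50 + 1.94Q = 239.28 - 1.20Q → Q* = 56.9363.
Gap = |63.4713 − 56.9363| = 6.5350.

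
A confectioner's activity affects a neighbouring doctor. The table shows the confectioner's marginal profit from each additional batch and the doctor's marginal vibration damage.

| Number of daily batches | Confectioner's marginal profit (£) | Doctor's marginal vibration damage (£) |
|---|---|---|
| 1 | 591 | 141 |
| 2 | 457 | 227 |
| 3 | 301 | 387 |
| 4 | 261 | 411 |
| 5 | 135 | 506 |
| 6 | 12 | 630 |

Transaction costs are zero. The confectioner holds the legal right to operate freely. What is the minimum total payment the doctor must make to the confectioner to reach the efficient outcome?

Left alone the confectioner would choose level 6 (marginal profit stays positive).
Efficient level: k* = 2 (marginal profit ≥ marginal vibration damage through 2).
The doctor must at least cover the confectioner's forgone profit from cutting 6→2: 301 + 261 + 135 + 12 = 709.

£709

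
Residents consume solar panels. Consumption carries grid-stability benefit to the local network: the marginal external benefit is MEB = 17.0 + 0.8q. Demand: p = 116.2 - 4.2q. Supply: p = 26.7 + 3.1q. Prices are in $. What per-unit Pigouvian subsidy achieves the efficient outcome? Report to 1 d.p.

subsidy = $30.1 per unit

Social marginal benefit = demand + MEB = 133.2 - 3.4q.
Set SMB = MC: 133.2 - 3.4q = 26.7 + 3.1q → q* = 16.3846.
The Pigouvian subsidy equals MEB at q*: 17.0 + 0.8×16.3846 = 30.1077.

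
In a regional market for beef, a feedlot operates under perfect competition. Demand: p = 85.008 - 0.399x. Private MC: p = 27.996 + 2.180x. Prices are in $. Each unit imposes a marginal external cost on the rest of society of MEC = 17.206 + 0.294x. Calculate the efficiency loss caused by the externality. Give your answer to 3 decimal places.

DWL = $97.796

Market equilibrium (private): 27.996 + 2.180x = 85.008 - 0.399x → x_m = 22.1062.
Social marginal cost = private MC + MEC = 45.202 + 2.474x.
Set SMC = demand: 45.202 + 2.474x = 85.008 - 0.399x → x* = 13.8552.
The welfare-loss triangle has base |x_m − x*| and height MEC(x_m) (the vertical gap between SMC and demand is zero at x* and MEC at x_m).
DWL = ½ × 8.2510 × 23.7052 = 97.7958.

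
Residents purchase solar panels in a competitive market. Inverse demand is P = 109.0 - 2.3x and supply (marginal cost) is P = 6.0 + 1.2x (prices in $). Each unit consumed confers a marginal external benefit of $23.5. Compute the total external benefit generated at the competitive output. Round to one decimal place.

$691.6

Market equilibrium (private): 6.0 + 1.2x = 109.0 - 2.3x → x_m = 29.4286.
Total external benefit = MEB × x_m = 23.5 × 29.4286 = 691.5721.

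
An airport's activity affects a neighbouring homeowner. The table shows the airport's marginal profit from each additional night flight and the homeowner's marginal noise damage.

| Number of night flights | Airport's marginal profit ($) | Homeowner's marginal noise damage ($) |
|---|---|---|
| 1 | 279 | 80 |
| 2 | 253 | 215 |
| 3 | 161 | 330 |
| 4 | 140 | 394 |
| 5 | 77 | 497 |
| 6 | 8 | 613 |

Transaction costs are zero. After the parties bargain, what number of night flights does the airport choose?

Bargaining reaches the level where marginal profit last exceeds marginal noise damage.
That holds through level 2 (253 ≥ 215) but not at 3 (161 < 330).

2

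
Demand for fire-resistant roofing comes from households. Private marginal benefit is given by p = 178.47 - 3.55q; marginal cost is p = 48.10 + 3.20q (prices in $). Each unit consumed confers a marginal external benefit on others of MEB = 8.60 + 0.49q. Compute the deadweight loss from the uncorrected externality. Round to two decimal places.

DWL = $26.06

Market equilibrium (private): 48.10 + 3.20q = 178.47 - 3.55q → q_m = 19.3141.
Social marginal benefit = demand + MEB = 187.07 - 3.06q.
Set SMB = MC: 187.07 - 3.06q = 48.10 + 3.20q → q* = 22.1997.
The welfare-loss triangle has base |q_m − q*| and height MEB(q_m) (the vertical gap between SMB and MC is zero at q* and MEB at q_m).
DWL = ½ × 2.8856 × 18.0639 = 26.0626.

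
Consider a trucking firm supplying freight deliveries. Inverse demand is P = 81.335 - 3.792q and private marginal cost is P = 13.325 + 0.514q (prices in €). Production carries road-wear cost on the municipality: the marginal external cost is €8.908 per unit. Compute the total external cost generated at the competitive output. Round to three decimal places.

Market equilibrium (private): 13.325 + 0.514q = 81.335 - 3.792q → q_m = 15.7942.
Total external cost = MEC × q_m = 8.908 × 15.7942 = 140.6947.

€140.695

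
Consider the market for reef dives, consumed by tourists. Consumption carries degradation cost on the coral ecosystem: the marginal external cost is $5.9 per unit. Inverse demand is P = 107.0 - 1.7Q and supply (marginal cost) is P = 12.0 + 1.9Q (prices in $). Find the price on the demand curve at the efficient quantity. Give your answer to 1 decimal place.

Social marginal benefit = demand − MEC = 101.1 - 1.7Q.
Set SMB = MC: 101.1 - 1.7Q = 12.0 + 1.9Q → Q* = 24.7500.
Consumer price on the demand curve at Q*: 107.0 − 1.7×24.7500 = 64.9250.

P = $64.9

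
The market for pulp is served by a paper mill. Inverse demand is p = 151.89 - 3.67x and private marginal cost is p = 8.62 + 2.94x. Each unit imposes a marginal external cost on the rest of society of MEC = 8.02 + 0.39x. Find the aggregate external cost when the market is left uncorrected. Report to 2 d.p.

Market equilibrium (private): 8.62 + 2.94x = 151.89 - 3.67x → x_m = 21.6747.
Total external cost = ∫₀^{x_m} (8.02 + 0.39x) dx = 8.02×21.6747 + ½×0.39×21.6747² = 265.4407.

265.44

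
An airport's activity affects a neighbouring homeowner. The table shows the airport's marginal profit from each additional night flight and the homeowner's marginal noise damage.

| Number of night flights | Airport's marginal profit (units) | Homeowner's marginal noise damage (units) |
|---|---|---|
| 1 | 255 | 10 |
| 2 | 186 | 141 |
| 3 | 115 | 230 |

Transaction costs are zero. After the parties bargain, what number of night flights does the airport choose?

2

Bargaining reaches the level where marginal profit last exceeds marginal noise damage.
That holds through level 2 (186 ≥ 141) but not at 3 (115 < 230).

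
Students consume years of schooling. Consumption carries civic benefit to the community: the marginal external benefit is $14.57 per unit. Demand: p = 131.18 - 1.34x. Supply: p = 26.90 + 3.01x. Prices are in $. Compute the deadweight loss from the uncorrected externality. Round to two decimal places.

DWL = $24.40

Market equilibrium (private): 26.90 + 3.01x = 131.18 - 1.34x → x_m = 23.9724.
Social marginal benefit = demand + MEB = 145.75 - 1.34x.
Set SMB = MC: 145.75 - 1.34x = 26.90 + 3.01x → x* = 27.3218.
The welfare-loss triangle has base |x_m − x*| and height MEB(x_m) (the vertical gap between SMB and MC is zero at x* and MEB at x_m).
DWL = ½ × 3.3494 × 14.5700 = 24.4004.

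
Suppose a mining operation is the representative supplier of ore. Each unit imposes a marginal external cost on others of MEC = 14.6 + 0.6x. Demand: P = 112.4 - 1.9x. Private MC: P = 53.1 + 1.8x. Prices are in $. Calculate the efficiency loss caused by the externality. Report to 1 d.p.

Market equilibrium (private): 53.1 + 1.8x = 112.4 - 1.9x → x_m = 16.0270.
Social marginal cost = private MC + MEC = 67.7 + 2.4x.
Set SMC = demand: 67.7 + 2.4x = 112.4 - 1.9x → x* = 10.3953.
Height of the DWL triangle at x_m is SMC(x_m) − demand(x_m) = MEC(x_m) = 24.2162.
DWL = ½ × 5.6317 × 24.2162 = 68.1892.

DWL = $68.2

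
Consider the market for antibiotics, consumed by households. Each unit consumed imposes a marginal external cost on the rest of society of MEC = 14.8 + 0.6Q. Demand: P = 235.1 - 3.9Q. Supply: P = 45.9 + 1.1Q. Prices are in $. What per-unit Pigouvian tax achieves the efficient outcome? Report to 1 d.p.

tax = $33.5 per unit

Social marginal benefit = demand − MEC = 220.3 - 4.5Q.
Set SMB = MC: 220.3 - 4.5Q = 45.9 + 1.1Q → Q* = 31.1429.
The Pigouvian tax equals MEC at Q*: 14.8 + 0.6×31.1429 = 33.4857.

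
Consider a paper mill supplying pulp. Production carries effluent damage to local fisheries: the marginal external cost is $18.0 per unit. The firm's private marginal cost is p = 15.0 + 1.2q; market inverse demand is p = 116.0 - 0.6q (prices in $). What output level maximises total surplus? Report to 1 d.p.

Social marginal cost = private MC + MEC = 33.0 + 1.2q.
Set SMC = demand: 33.0 + 1.2q = 116.0 - 0.6q → q* = 46.1111.

q* = 46.1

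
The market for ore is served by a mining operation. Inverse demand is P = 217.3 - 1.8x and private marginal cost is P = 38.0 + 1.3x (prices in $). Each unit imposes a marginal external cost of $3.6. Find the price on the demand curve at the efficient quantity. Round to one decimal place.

Social marginal cost = private MC + MEC = 41.6 + 1.3x.
Set SMC = demand: 41.6 + 1.3x = 217.3 - 1.8x → x* = 56.6774.
Consumer price on the demand curve at x*: 217.3 − 1.8×56.6774 = 115.2807.

P = $115.3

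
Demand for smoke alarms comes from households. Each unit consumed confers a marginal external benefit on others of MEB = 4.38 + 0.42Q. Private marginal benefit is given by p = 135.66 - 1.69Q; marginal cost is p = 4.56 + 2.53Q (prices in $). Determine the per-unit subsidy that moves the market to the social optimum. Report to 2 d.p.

Social marginal benefit = demand + MEB = 140.04 - 1.27Q.
Set SMB = MC: 140.04 - 1.27Q = 4.56 + 2.53Q → Q* = 35.6526.
The Pigouvian subsidy equals MEB at Q*: 4.38 + 0.42×35.6526 = 19.3541.

subsidy = $19.35 per unit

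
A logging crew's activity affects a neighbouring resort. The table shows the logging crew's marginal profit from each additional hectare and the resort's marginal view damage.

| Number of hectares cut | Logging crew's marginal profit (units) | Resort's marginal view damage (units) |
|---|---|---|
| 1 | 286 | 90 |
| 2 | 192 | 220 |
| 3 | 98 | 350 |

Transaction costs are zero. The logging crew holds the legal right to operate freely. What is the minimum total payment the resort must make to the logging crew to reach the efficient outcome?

Left alone the logging crew would choose level 3 (marginal profit stays positive).
Efficient level: k* = 1 (marginal profit ≥ marginal view damage through 1).
The resort must at least cover the logging crew's forgone profit from cutting 3→1: 192 + 98 = 290.

290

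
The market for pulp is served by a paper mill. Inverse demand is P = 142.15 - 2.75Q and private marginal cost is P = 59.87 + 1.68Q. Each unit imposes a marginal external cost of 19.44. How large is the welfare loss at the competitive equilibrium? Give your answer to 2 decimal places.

Market equilibrium (private): 59.87 + 1.68Q = 142.15 - 2.75Q → Q_m = 18.5734.
Social marginal cost = private MC + MEC = 79.31 + 1.68Q.
Set SMC = demand: 79.31 + 1.68Q = 142.15 - 2.75Q → Q* = 14.1851.
Height of the DWL triangle at Q_m is SMC(Q_m) − demand(Q_m) = MEC(Q_m) = 19.4400.
DWL = ½ × 4.3883 × 19.4400 = 42.6543.

DWL = 42.65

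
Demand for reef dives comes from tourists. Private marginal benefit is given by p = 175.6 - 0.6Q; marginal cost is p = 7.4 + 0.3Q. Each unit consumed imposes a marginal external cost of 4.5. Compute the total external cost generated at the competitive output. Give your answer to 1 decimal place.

841.0

Market equilibrium (private): 7.4 + 0.3Q = 175.6 - 0.6Q → Q_m = 186.8889.
Total external cost = MEC × Q_m = 4.5 × 186.8889 = 841.0001.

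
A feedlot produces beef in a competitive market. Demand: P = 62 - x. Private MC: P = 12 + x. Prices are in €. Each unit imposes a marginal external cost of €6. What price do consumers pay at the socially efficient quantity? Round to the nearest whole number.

P = €40

Social marginal cost = private MC + MEC = 18 + x.
Set SMC = demand: 18 + x = 62 - x → x* = 22.0000.
Consumer price on the demand curve at x*: 62 − 1×22.0000 = 40.0000.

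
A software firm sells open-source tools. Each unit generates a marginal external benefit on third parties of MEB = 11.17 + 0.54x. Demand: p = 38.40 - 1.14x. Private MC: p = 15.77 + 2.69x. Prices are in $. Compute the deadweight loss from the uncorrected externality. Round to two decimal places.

Market equilibrium (private): 15.77 + 2.69x = 38.40 - 1.14x → x_m = 5.9086.
Social marginal cost = private MC − MEB = 4.60 + 2.15x.
Set SMC = demand: 4.60 + 2.15x = 38.40 - 1.14x → x* = 10.2736.
Height of the DWL triangle at x_m is demand(x_m) − SMC(x_m) = MEB(x_m) = 14.3607.
DWL = ½ × 4.3650 × 14.3607 = 31.3422.

DWL = $31.34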